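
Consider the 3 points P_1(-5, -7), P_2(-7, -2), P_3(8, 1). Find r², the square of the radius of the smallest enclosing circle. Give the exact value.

87841/1458

Side lengths²: P_1P_2² = 29, P_1P_3² = 233, P_2P_3² = 234.
Since P_2P_3² = 234 < 233 + 29 = 262, the triangle is acute, so the smallest enclosing circle is the circumcircle.
Circumcentre = (41/54, -97/54), r² = 87841/1458.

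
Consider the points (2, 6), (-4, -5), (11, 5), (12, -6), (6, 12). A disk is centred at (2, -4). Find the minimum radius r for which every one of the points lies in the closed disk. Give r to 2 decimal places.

The required radius is the distance from (2, -4) to the farthest point.
Squared distances: 100, 37, 162, 104, 272.
Maximum is 272, attained at (6, 12).
r = √272 ≈ 16.49.

16.49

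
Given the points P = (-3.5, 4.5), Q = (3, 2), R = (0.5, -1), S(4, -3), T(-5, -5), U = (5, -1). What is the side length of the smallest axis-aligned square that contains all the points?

The bounding box has width 10 and height 9.5.
An axis-aligned square enclosing the set must have side ≥ max(width, height).
So the minimum side is max(10, 9.5) = 10.

10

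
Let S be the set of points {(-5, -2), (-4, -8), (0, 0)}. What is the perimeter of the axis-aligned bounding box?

Width = max x − min x = 0 − (-5) = 5.
Height = max y − min y = 0 − (-8) = 8.
Perimeter = 2(5 + 8) = 26.

26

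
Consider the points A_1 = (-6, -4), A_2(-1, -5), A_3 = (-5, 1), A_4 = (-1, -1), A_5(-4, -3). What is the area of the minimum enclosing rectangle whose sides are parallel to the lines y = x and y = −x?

In coordinates u = x + y, v = x − y the rectangle is axis-aligned; the map (x,y)→(u,v) scales areas by 2.
u-values: -10, -6, -4, -2, -7; range = -2 − (-10) = 8.
v-values: -2, 4, -6, 0, -1; range = 4 − (-6) = 10.
Area = (8 × 10) / 2 = 40.

40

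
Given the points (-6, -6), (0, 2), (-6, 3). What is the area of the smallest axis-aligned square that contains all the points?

The bounding box has width 6 and height 9.
An axis-aligned square enclosing the set must have side ≥ max(width, height).
So the minimum side is max(6, 9) = 9.
Area = 9² = 81.

81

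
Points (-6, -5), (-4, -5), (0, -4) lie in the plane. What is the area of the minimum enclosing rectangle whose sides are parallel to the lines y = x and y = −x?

17.5

In coordinates u = x + y, v = x − y the rectangle is axis-aligned; the map (x,y)→(u,v) scales areas by 2.
u-values: -11, -9, -4; range = -4 − (-11) = 7.
v-values: -1, 1, 4; range = 4 − (-1) = 5.
Area = (7 × 5) / 2 = 17.5.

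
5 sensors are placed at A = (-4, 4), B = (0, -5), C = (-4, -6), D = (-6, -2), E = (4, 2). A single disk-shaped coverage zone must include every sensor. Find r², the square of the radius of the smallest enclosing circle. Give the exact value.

A smallest enclosing disk is always determined by at most three of the input points on its boundary.
The minimum enclosing circle is determined by three boundary points: A, C, E.
Their circumcentre is (-1, -1) with r² = 34.
The farthest remaining point D is at distance² 26 ≤ 34.

34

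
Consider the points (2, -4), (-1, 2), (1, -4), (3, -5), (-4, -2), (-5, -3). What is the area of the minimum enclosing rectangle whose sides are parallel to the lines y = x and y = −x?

49.5

In coordinates u = x + y, v = x − y the rectangle is axis-aligned; the map (x,y)→(u,v) scales areas by 2.
u-values: -2, 1, -3, -2, -6, -8; range = 1 − (-8) = 9.
v-values: 6, -3, 5, 8, -2, -2; range = 8 − (-3) = 11.
Area = (9 × 11) / 2 = 49.5.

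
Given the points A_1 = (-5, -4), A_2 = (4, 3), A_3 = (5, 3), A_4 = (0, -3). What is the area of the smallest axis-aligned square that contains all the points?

100

The bounding box has width 10 and height 7.
An axis-aligned square enclosing the set must have side ≥ max(width, height).
So the minimum side is max(10, 7) = 10.
Area = 10² = 100.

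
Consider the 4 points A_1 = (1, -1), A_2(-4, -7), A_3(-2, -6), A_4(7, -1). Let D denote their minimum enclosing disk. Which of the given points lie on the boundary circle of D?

The minimum enclosing circle of a finite set is fixed by two of the points (as a diameter) or three (as a circumcircle).
The farthest pair is A_2–A_4 with squared distance 157. The circle on this segment as diameter has centre (1.5, -4) and r² = 157/4 = 39.25.
Check A_1: distance² to centre = 9.25 ≤ 39.25, so it lies inside.
All remaining points lie in this disk, and no smaller disk contains both endpoints, so this is the minimum enclosing circle.
The points at distance exactly r from the centre are A_2, A_4 — 2 points.

A_2, A_4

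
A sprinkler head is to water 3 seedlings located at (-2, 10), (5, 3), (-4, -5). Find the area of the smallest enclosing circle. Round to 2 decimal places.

Call the three points A, B, C in the order given.
Side lengths²: AB² = 98, AC² = 229, BC² = 145.
Since AC² = 229 < 145 + 98 = 243, the triangle is acute, so the smallest enclosing circle is the circumcircle.
Circumcentre = (-87/34, 83/34), r² = 33205/578.
Area = π·r² = π·33205/578 ≈ 180.48.

180.48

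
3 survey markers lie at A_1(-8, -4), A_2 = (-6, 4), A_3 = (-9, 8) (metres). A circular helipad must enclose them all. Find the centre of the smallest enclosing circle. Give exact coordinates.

(-8.5, 2)

Side lengths²: A_1A_2² = 68, A_1A_3² = 145, A_2A_3² = 25.
Since A_1A_3² = 145 ≥ 68 + 25 = 93, the angle opposite A_1A_3 is not acute, so the smallest enclosing circle has A_1A_3 as diameter.
Centre = midpoint of A_1A_3 = (-8.5, 2), r² = 145/4 = 36.25.
Centre = (-8.5, 2).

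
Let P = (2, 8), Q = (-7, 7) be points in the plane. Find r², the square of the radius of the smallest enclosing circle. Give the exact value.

The smallest circle enclosing two points has them as diameter endpoints.
Centre = midpoint = (-2.5, 7.5); r² = |PQ|²/4 = 82/4 = 20.5.

20.5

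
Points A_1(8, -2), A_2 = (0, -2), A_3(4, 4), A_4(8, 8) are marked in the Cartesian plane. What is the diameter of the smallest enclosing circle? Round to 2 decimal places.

By Welzl's lemma the MEC is supported by two points (diametrically opposite) or three points (on a circumcircle).
The farthest pair is A_2–A_4 with squared distance 164. The circle on this segment as diameter has centre (4, 3) and r² = 164/4 = 41.
Check A_1: distance² to centre = 41 ≤ 41, so it lies inside.
All remaining points lie in this disk, and no smaller disk contains both endpoints, so this is the minimum enclosing circle.
Diameter = 2r = 2√41 ≈ 12.81.

12.81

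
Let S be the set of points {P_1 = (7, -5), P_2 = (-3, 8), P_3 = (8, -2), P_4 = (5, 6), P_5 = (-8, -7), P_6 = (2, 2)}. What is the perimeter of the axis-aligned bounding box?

62

Width = max x − min x = 8 − (-8) = 16.
Height = max y − min y = 8 − (-7) = 15.
Perimeter = 2(16 + 15) = 62.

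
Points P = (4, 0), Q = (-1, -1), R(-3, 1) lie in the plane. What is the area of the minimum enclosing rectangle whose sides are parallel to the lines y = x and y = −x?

24

In coordinates u = x + y, v = x − y the rectangle is axis-aligned; the map (x,y)→(u,v) scales areas by 2.
u-values: 4, -2, -2; range = 4 − (-2) = 6.
v-values: 4, 0, -4; range = 4 − (-4) = 8.
Area = (6 × 8) / 2 = 24.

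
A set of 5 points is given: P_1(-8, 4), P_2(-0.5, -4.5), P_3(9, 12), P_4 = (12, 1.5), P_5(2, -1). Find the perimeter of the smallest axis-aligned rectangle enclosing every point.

Width = max x − min x = 12 − (-8) = 20.
Height = max y − min y = 12 − (-4.5) = 16.5.
Perimeter = 2(20 + 16.5) = 73.

73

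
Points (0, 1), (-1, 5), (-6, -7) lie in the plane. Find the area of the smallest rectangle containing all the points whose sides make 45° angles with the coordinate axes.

59.5

In coordinates u = x + y, v = x − y the rectangle is axis-aligned; the map (x,y)→(u,v) scales areas by 2.
u-values: 1, 4, -13; range = 4 − (-13) = 17.
v-values: -1, -6, 1; range = 1 − (-6) = 7.
Area = (17 × 7) / 2 = 59.5.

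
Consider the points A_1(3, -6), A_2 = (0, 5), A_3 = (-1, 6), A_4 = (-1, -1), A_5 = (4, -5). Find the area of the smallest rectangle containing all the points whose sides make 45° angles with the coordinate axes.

In coordinates u = x + y, v = x − y the rectangle is axis-aligned; the map (x,y)→(u,v) scales areas by 2.
u-values: -3, 5, 5, -2, -1; range = 5 − (-3) = 8.
v-values: 9, -5, -7, 0, 9; range = 9 − (-7) = 16.
Area = (8 × 16) / 2 = 64.

64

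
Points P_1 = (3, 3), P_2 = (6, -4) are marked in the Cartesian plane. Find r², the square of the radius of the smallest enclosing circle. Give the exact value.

The smallest circle enclosing two points has them as diameter endpoints.
Centre = midpoint = (4.5, -0.5); r² = |P_1P_2|²/4 = 58/4 = 14.5.

14.5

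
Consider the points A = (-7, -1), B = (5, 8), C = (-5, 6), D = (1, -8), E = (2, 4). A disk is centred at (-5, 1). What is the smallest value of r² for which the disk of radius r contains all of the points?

149

The required radius is the distance from (-5, 1) to the farthest point.
Squared distances: 8, 149, 25, 117, 58.
Maximum is 149, attained at B.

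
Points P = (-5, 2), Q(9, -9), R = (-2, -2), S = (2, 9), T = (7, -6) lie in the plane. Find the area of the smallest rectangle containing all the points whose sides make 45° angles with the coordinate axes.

187.5

In coordinates u = x + y, v = x − y the rectangle is axis-aligned; the map (x,y)→(u,v) scales areas by 2.
u-values: -3, 0, -4, 11, 1; range = 11 − (-4) = 15.
v-values: -7, 18, 0, -7, 13; range = 18 − (-7) = 25.
Area = (15 × 25) / 2 = 187.5.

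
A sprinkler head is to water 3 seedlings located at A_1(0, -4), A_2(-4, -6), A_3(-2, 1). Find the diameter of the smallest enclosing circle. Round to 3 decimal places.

Side lengths²: A_1A_2² = 20, A_1A_3² = 29, A_2A_3² = 53.
Since A_2A_3² = 53 ≥ 29 + 20 = 49, the angle opposite A_2A_3 is not acute, so the smallest enclosing circle has A_2A_3 as diameter.
Centre = midpoint of A_2A_3 = (-3, -2.5), r² = 53/4 = 13.25.
Diameter = 2r = 2√(13.25) ≈ 7.280.

7.280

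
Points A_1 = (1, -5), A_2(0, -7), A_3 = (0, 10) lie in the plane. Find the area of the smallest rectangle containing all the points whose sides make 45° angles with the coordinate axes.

144.5

In coordinates u = x + y, v = x − y the rectangle is axis-aligned; the map (x,y)→(u,v) scales areas by 2.
u-values: -4, -7, 10; range = 10 − (-7) = 17.
v-values: 6, 7, -10; range = 7 − (-10) = 17.
Area = (17 × 17) / 2 = 144.5.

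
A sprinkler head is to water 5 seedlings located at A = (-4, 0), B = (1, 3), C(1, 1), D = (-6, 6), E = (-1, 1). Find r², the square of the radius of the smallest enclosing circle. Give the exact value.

The minimum enclosing circle of a finite set is fixed by two of the points (as a diameter) or three (as a circumcircle).
The farthest pair is C–D with squared distance 74. The circle on this segment as diameter has centre (-2.5, 3.5) and r² = 74/4 = 18.5.
Check A: distance² to centre = 14.5 ≤ 18.5, so it lies inside.
All remaining points lie in this disk, and no smaller disk contains both endpoints, so this is the minimum enclosing circle.

18.5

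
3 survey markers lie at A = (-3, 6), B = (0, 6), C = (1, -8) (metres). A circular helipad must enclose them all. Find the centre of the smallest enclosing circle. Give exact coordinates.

Side lengths²: AB² = 9, AC² = 212, BC² = 197.
Since AC² = 212 ≥ 197 + 9 = 206, the angle opposite AC is not acute, so the smallest enclosing circle has AC as diameter.
Centre = midpoint of AC = (-1, -1), r² = 212/4 = 53.
Centre = (-1, -1).

(-1, -1)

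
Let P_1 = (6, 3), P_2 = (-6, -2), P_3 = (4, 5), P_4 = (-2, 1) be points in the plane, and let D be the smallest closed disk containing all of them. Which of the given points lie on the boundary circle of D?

P_1, P_2

The farthest pair is P_1–P_2 with squared distance 169. The circle on this segment as diameter has centre (0, 0.5) and r² = 169/4 = 42.25.
Check P_3: distance² to centre = 36.25 ≤ 42.25, so it lies inside.
All remaining points lie in this disk, and no smaller disk contains both endpoints, so this is the minimum enclosing circle.
The points at distance exactly r from the centre are P_1, P_2 — 2 points.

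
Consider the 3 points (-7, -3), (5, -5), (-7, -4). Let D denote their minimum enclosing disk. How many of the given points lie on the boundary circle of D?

Call the three points A, B, C in the order given.
Side lengths²: AB² = 148, AC² = 1, BC² = 145.
Since AB² = 148 ≥ 145 + 1 = 146, the angle opposite AB is not acute, so the smallest enclosing circle has AB as diameter.
Centre = midpoint of AB = (-1, -4), r² = 148/4 = 37.
The points at distance exactly r from the centre are (-7, -3), (5, -5) — 2 points.

2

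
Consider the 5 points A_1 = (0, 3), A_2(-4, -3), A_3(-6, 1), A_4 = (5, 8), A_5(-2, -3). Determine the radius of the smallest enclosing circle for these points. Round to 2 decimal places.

By Welzl's lemma the MEC is supported by two points (diametrically opposite) or three points (on a circumcircle).
The farthest pair is A_2–A_4 with squared distance 202. The circle on this segment as diameter has centre (0.5, 2.5) and r² = 202/4 = 50.5.
Check A_1: distance² to centre = 0.5 ≤ 50.5, so it lies inside.
All remaining points lie in this disk, and no smaller disk contains both endpoints, so this is the minimum enclosing circle.
r = √(50.5) ≈ 7.11.

7.11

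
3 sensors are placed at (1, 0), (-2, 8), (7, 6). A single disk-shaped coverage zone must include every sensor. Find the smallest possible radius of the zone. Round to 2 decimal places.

Call the three points A, B, C in the order given.
Side lengths²: AB² = 73, AC² = 72, BC² = 85.
Since BC² = 85 < 73 + 72 = 145, the triangle is acute, so the smallest enclosing circle is the circumcircle.
Circumcentre = (45/22, 109/22), r² = 6205/242.
r = √(6205/242) ≈ 5.06.

5.06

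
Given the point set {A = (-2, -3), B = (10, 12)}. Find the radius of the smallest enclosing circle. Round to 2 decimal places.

9.60

The smallest circle enclosing two points has them as diameter endpoints.
Centre = midpoint = (4, 4.5); r² = |AB|²/4 = 369/4 = 92.25.
r = √(92.25) ≈ 9.60.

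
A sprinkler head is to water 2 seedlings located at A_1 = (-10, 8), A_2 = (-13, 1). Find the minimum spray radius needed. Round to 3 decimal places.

3.808

The smallest circle enclosing two points has them as diameter endpoints.
Centre = midpoint = (-11.5, 4.5); r² = |A_1A_2|²/4 = 58/4 = 14.5.
r = √(14.5) ≈ 3.808.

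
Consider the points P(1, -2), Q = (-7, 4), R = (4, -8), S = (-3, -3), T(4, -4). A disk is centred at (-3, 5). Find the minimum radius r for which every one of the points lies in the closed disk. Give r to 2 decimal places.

14.76

The required radius is the distance from (-3, 5) to the farthest point.
Squared distances: 65, 17, 218, 64, 130.
Maximum is 218, attained at R.
r = √218 ≈ 14.76.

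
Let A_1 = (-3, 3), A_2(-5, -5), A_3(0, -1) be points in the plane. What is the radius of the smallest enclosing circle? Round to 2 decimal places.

Side lengths²: A_1A_2² = 68, A_1A_3² = 25, A_2A_3² = 41.
Since A_1A_2² = 68 ≥ 41 + 25 = 66, the angle opposite A_1A_2 is not acute, so the smallest enclosing circle has A_1A_2 as diameter.
Centre = midpoint of A_1A_2 = (-4, -1), r² = 68/4 = 17.
r = √17 ≈ 4.12.

4.12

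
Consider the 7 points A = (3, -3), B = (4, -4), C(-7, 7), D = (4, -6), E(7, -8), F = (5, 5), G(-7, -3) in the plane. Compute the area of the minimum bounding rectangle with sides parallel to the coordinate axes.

210

x ranges over [-7, 7], width 14.
y ranges over [-8, 7], height 15.
Area = 14 × 15 = 210.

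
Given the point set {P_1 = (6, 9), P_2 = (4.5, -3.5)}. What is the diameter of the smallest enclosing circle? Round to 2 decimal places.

The smallest circle enclosing two points has them as diameter endpoints.
Centre = midpoint = (5.25, 2.75); r² = |P_1P_2|²/4 = 158.5/4 = 39.625.
Diameter = 2r = 2√(39.625) ≈ 12.59.

12.59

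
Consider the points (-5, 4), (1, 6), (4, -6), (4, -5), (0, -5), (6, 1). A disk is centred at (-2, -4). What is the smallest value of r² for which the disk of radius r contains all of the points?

The required radius is the distance from (-2, -4) to the farthest point.
Squared distances: 73, 109, 40, 37, 5, 89.
Maximum is 109, attained at (1, 6).

109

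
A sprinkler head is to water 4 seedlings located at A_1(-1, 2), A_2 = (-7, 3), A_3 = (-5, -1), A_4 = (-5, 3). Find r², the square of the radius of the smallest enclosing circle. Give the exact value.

A smallest enclosing disk is always determined by at most three of the input points on its boundary.
The minimum enclosing circle is determined by three boundary points: A_1, A_2, A_3.
Their circumcentre is (-45/11, 43/22) with r² = 4625/484.
The farthest remaining point A_4 is at distance² 929/484 ≤ 4625/484.

4625/484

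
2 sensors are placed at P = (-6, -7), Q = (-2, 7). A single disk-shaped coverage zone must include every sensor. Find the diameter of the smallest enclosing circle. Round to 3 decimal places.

14.560

The smallest circle enclosing two points has them as diameter endpoints.
Centre = midpoint = (-4, 0); r² = |PQ|²/4 = 212/4 = 53.
Diameter = 2r = 2√53 ≈ 14.560.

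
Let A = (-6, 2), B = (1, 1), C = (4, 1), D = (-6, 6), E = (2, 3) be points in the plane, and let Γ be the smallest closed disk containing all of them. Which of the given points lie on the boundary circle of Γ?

The minimum enclosing circle of a finite set is fixed by two of the points (as a diameter) or three (as a circumcircle).
The farthest pair is C–D with squared distance 125. The circle on this segment as diameter has centre (-1, 3.5) and r² = 125/4 = 31.25.
Check A: distance² to centre = 27.25 ≤ 31.25, so it lies inside.
All remaining points lie in this disk, and no smaller disk contains both endpoints, so this is the minimum enclosing circle.
The points at distance exactly r from the centre are C, D — 2 points.

C, D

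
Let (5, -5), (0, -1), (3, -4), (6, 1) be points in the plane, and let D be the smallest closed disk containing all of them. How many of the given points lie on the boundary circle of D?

The minimum enclosing circle is determined by three boundary points: (5, -5), (0, -1), (6, 1).
Their circumcentre is (121/34, -57/34) with r² = 7585/578.
The farthest remaining point (3, -4) is at distance² 3301/578 ≤ 7585/578.
The points at distance exactly r from the centre are (5, -5), (0, -1), (6, 1) — 3 points.

3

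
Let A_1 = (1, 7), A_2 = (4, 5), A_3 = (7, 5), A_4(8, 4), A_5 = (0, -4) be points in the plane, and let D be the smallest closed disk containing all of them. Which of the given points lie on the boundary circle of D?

The minimum enclosing circle is determined by three boundary points: A_1, A_4, A_5.
Their circumcentre is (2.7, 1.3) with r² = 35.38.
The farthest remaining point A_3 is at distance² 32.18 ≤ 35.38.
The points at distance exactly r from the centre are A_1, A_4, A_5 — 3 points.

A_1, A_4, A_5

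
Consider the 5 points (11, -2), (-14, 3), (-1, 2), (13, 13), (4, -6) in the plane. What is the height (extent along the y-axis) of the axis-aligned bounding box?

19

max y = 13, min y = -6, so height = 19.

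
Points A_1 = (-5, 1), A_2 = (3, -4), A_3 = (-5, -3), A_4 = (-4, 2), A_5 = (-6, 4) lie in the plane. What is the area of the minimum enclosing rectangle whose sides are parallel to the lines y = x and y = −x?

59.5

In coordinates u = x + y, v = x − y the rectangle is axis-aligned; the map (x,y)→(u,v) scales areas by 2.
u-values: -4, -1, -8, -2, -2; range = -1 − (-8) = 7.
v-values: -6, 7, -2, -6, -10; range = 7 − (-10) = 17.
Area = (7 × 17) / 2 = 59.5.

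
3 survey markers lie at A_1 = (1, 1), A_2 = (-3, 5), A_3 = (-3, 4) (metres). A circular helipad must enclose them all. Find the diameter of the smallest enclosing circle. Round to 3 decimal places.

Side lengths²: A_1A_2² = 32, A_1A_3² = 25, A_2A_3² = 1.
Since A_1A_2² = 32 ≥ 25 + 1 = 26, the angle opposite A_1A_2 is not acute, so the smallest enclosing circle has A_1A_2 as diameter.
Centre = midpoint of A_1A_2 = (-1, 3), r² = 32/4 = 8.
Diameter = 2r = 2√8 ≈ 5.657.

5.657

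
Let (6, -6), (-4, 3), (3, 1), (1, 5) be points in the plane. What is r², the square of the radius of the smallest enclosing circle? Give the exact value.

The minimum enclosing circle of a finite set is fixed by two of the points (as a diameter) or three (as a circumcircle).
The farthest pair is (6, -6)–(-4, 3) with squared distance 181. The circle on this segment as diameter has centre (1, -1.5) and r² = 181/4 = 45.25.
Check (3, 1): distance² to centre = 10.25 ≤ 45.25, so it lies inside.
All remaining points lie in this disk, and no smaller disk contains both endpoints, so this is the minimum enclosing circle.

45.25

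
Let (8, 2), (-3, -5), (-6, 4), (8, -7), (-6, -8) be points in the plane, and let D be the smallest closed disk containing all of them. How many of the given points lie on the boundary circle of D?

3

The minimum enclosing circle is determined by three boundary points: (-6, 4), (8, -7), (-6, -8).
Their circumcentre is (17/28, -2) with r² = 62449/784.
The farthest remaining point (8, 2) is at distance² 55393/784 ≤ 62449/784.
The points at distance exactly r from the centre are (-6, 4), (8, -7), (-6, -8) — 3 points.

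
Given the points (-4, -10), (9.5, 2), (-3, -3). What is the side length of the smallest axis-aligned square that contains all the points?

13.5

The bounding box has width 13.5 and height 12.
An axis-aligned square enclosing the set must have side ≥ max(width, height).
So the minimum side is max(13.5, 12) = 13.5.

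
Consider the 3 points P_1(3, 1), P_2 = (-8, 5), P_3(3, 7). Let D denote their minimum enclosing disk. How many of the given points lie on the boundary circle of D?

Side lengths²: P_1P_2² = 137, P_1P_3² = 36, P_2P_3² = 125.
Since P_1P_2² = 137 < 125 + 36 = 161, the triangle is acute, so the smallest enclosing circle is the circumcircle.
Circumcentre = (-47/22, 4), r² = 17125/484.
The points at distance exactly r from the centre are P_1, P_2, P_3 — 3 points.

3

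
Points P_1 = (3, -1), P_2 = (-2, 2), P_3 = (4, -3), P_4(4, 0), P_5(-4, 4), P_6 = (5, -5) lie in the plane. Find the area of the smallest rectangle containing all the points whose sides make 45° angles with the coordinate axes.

In coordinates u = x + y, v = x − y the rectangle is axis-aligned; the map (x,y)→(u,v) scales areas by 2.
u-values: 2, 0, 1, 4, 0, 0; range = 4 − 0 = 4.
v-values: 4, -4, 7, 4, -8, 10; range = 10 − (-8) = 18.
Area = (4 × 18) / 2 = 36.

36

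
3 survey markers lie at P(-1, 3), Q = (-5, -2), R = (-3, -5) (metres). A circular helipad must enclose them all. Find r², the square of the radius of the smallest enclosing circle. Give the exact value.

17

Side lengths²: PQ² = 41, PR² = 68, QR² = 13.
Since PR² = 68 ≥ 41 + 13 = 54, the angle opposite PR is not acute, so the smallest enclosing circle has PR as diameter.
Centre = midpoint of PR = (-2, -1), r² = 68/4 = 17.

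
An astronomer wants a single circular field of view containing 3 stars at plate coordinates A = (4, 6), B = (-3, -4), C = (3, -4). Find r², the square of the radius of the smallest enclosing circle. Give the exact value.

Side lengths²: AB² = 149, AC² = 101, BC² = 36.
Since AB² = 149 ≥ 101 + 36 = 137, the angle opposite AB is not acute, so the smallest enclosing circle has AB as diameter.
Centre = midpoint of AB = (0.5, 1), r² = 149/4 = 37.25.

37.25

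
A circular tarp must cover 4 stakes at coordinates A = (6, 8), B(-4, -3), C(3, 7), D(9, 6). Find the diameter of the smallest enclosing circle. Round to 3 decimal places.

By Welzl's lemma the MEC is supported by two points (diametrically opposite) or three points (on a circumcircle).
The farthest pair is B–D with squared distance 250. The circle on this segment as diameter has centre (2.5, 1.5) and r² = 250/4 = 62.5.
Check A: distance² to centre = 54.5 ≤ 62.5, so it lies inside.
All remaining points lie in this disk, and no smaller disk contains both endpoints, so this is the minimum enclosing circle.
Diameter = 2r = 2√(62.5) ≈ 15.811.

15.811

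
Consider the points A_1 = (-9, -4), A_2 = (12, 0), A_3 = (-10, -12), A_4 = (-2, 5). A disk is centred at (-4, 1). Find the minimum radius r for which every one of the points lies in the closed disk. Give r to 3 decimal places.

The required radius is the distance from (-4, 1) to the farthest point.
Squared distances: 50, 257, 205, 20.
Maximum is 257, attained at A_2.
r = √257 ≈ 16.031.

16.031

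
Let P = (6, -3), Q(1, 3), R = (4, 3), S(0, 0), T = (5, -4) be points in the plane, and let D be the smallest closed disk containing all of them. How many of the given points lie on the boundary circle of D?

2

By Welzl's lemma the MEC is supported by two points (diametrically opposite) or three points (on a circumcircle).
The farthest pair is Q–T with squared distance 65. The circle on this segment as diameter has centre (3, -0.5) and r² = 65/4 = 16.25.
Check P: distance² to centre = 15.25 ≤ 16.25, so it lies inside.
All remaining points lie in this disk, and no smaller disk contains both endpoints, so this is the minimum enclosing circle.
The points at distance exactly r from the centre are Q, T — 2 points.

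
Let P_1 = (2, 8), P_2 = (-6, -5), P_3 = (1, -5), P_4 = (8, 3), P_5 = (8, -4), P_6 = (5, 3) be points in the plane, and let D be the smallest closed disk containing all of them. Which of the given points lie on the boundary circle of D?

By Welzl's lemma the MEC is supported by two points (diametrically opposite) or three points (on a circumcircle).
The minimum enclosing circle is determined by three boundary points: P_1, P_2, P_5.
Their circumcentre is (20/29, -9/58) with r² = 229505/3364.
The farthest remaining point P_4 is at distance² 213265/3364 ≤ 229505/3364.
The points at distance exactly r from the centre are P_1, P_2, P_5 — 3 points.

P_1, P_2, P_5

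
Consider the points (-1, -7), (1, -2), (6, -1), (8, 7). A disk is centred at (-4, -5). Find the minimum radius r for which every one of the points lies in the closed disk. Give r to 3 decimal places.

The required radius is the distance from (-4, -5) to the farthest point.
Squared distances: 13, 34, 116, 288.
Maximum is 288, attained at (8, 7).
r = √288 ≈ 16.971.

16.971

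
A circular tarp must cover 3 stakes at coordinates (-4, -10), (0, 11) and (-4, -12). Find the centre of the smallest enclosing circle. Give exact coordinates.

Call the three points A, B, C in the order given.
Side lengths²: AB² = 457, AC² = 4, BC² = 545.
Since BC² = 545 ≥ 457 + 4 = 461, the angle opposite BC is not acute, so the smallest enclosing circle has BC as diameter.
Centre = midpoint of BC = (-2, -0.5), r² = 545/4 = 136.25.
Centre = (-2, -0.5).

(-2, -0.5)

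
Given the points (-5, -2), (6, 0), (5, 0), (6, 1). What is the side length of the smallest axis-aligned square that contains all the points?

The bounding box has width 11 and height 3.
An axis-aligned square enclosing the set must have side ≥ max(width, height).
So the minimum side is max(11, 3) = 11.

11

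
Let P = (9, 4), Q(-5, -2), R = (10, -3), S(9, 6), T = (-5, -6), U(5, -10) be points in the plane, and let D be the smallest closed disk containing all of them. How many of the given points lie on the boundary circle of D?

3

By Welzl's lemma the MEC is supported by two points (diametrically opposite) or three points (on a circumcircle).
The minimum enclosing circle is determined by three boundary points: S, T, U.
Their circumcentre is (31/11, -21/22) with r² = 41905/484.
The farthest remaining point P is at distance² 30377/484 ≤ 41905/484.
The points at distance exactly r from the centre are S, T, U — 3 points.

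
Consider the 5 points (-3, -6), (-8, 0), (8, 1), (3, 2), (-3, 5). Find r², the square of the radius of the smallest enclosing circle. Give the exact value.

64.25

A smallest enclosing disk is always determined by at most three of the input points on its boundary.
The farthest pair is (-8, 0)–(8, 1) with squared distance 257. The circle on this segment as diameter has centre (0, 0.5) and r² = 257/4 = 64.25.
Check (-3, -6): distance² to centre = 51.25 ≤ 64.25, so it lies inside.
All remaining points lie in this disk, and no smaller disk contains both endpoints, so this is the minimum enclosing circle.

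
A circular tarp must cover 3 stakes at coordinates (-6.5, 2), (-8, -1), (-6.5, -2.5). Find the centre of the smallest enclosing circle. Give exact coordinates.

Call the three points A, B, C in the order given.
Side lengths²: AB² = 11.25, AC² = 20.25, BC² = 4.5.
Since AC² = 20.25 ≥ 11.25 + 4.5 = 15.75, the angle opposite AC is not acute, so the smallest enclosing circle has AC as diameter.
Centre = midpoint of AC = (-6.5, -0.25), r² = 20.25/4 = 5.0625.
Centre = (-6.5, -0.25).

(-6.5, -0.25)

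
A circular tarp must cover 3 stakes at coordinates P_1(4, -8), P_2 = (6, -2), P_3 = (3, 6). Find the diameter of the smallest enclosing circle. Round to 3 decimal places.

14.036

Side lengths²: P_1P_2² = 40, P_1P_3² = 197, P_2P_3² = 73.
Since P_1P_3² = 197 ≥ 73 + 40 = 113, the angle opposite P_1P_3 is not acute, so the smallest enclosing circle has P_1P_3 as diameter.
Centre = midpoint of P_1P_3 = (3.5, -1), r² = 197/4 = 49.25.
Diameter = 2r = 2√(49.25) ≈ 14.036.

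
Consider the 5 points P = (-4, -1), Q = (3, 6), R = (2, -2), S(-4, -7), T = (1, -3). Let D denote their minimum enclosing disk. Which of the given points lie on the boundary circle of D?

A smallest enclosing disk is always determined by at most three of the input points on its boundary.
The farthest pair is Q–S with squared distance 218. The circle on this segment as diameter has centre (-0.5, -0.5) and r² = 218/4 = 54.5.
Check P: distance² to centre = 12.5 ≤ 54.5, so it lies inside.
All remaining points lie in this disk, and no smaller disk contains both endpoints, so this is the minimum enclosing circle.
The points at distance exactly r from the centre are Q, S — 2 points.

Q, S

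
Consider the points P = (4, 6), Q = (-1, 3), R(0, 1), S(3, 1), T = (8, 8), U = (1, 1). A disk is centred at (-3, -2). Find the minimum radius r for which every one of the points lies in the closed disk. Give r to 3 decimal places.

The required radius is the distance from (-3, -2) to the farthest point.
Squared distances: 113, 29, 18, 45, 221, 25.
Maximum is 221, attained at T.
r = √221 ≈ 14.866.

14.866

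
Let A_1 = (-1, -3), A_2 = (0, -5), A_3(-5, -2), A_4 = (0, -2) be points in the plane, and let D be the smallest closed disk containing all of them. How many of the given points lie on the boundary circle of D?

3

The farthest pair is A_2–A_3 with squared distance 34. The circle on this segment as diameter has centre (-2.5, -3.5) and r² = 34/4 = 8.5.
Check A_1: distance² to centre = 2.5 ≤ 8.5, so it lies inside.
All remaining points lie in this disk, and no smaller disk contains both endpoints, so this is the minimum enclosing circle.
The points at distance exactly r from the centre are A_2, A_3, A_4 — 3 points.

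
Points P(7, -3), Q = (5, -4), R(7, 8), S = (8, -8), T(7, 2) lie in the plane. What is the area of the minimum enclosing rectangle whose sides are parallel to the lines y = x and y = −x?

In coordinates u = x + y, v = x − y the rectangle is axis-aligned; the map (x,y)→(u,v) scales areas by 2.
u-values: 4, 1, 15, 0, 9; range = 15 − 0 = 15.
v-values: 10, 9, -1, 16, 5; range = 16 − (-1) = 17.
Area = (15 × 17) / 2 = 127.5.

127.5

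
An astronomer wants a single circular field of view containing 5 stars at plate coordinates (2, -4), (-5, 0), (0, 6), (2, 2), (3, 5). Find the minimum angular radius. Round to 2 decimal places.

A smallest enclosing disk is always determined by at most three of the input points on its boundary.
The minimum enclosing circle is determined by three boundary points: (2, -4), (-5, 0), (0, 6).
Their circumcentre is (7/62, 51/62) with r² = 51545/1922.
The farthest remaining point (3, 5) is at distance² 49561/1922 ≤ 51545/1922.
r = √(51545/1922) ≈ 5.18.

5.18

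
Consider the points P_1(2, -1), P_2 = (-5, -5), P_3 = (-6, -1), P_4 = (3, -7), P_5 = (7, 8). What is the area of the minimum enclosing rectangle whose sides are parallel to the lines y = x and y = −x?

187.5

In coordinates u = x + y, v = x − y the rectangle is axis-aligned; the map (x,y)→(u,v) scales areas by 2.
u-values: 1, -10, -7, -4, 15; range = 15 − (-10) = 25.
v-values: 3, 0, -5, 10, -1; range = 10 − (-5) = 15.
Area = (25 × 15) / 2 = 187.5.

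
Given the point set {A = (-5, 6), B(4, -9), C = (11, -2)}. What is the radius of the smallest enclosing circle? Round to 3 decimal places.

9.220

Side lengths²: AB² = 306, AC² = 320, BC² = 98.
Since AC² = 320 < 306 + 98 = 404, the triangle is acute, so the smallest enclosing circle is the circumcircle.
Circumcentre = (2, 0), r² = 85.
r = √85 ≈ 9.220.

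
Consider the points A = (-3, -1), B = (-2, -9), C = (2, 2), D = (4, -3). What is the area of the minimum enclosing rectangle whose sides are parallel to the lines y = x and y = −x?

In coordinates u = x + y, v = x − y the rectangle is axis-aligned; the map (x,y)→(u,v) scales areas by 2.
u-values: -4, -11, 4, 1; range = 4 − (-11) = 15.
v-values: -2, 7, 0, 7; range = 7 − (-2) = 9.
Area = (15 × 9) / 2 = 67.5.

67.5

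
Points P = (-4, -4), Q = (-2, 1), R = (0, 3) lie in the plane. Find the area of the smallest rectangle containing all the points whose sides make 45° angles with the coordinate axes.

16.5

In coordinates u = x + y, v = x − y the rectangle is axis-aligned; the map (x,y)→(u,v) scales areas by 2.
u-values: -8, -1, 3; range = 3 − (-8) = 11.
v-values: 0, -3, -3; range = 0 − (-3) = 3.
Area = (11 × 3) / 2 = 16.5.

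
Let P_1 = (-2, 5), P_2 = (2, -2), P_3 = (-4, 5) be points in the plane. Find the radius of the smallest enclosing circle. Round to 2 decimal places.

4.61

Side lengths²: P_1P_2² = 65, P_1P_3² = 4, P_2P_3² = 85.
Since P_2P_3² = 85 ≥ 65 + 4 = 69, the angle opposite P_2P_3 is not acute, so the smallest enclosing circle has P_2P_3 as diameter.
Centre = midpoint of P_2P_3 = (-1, 1.5), r² = 85/4 = 21.25.
r = √(21.25) ≈ 4.61.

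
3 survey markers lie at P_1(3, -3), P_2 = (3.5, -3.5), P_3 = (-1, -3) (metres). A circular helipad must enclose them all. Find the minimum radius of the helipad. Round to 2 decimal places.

Side lengths²: P_1P_2² = 0.5, P_1P_3² = 16, P_2P_3² = 20.5.
Since P_2P_3² = 20.5 ≥ 16 + 0.5 = 16.5, the angle opposite P_2P_3 is not acute, so the smallest enclosing circle has P_2P_3 as diameter.
Centre = midpoint of P_2P_3 = (1.25, -3.25), r² = 20.5/4 = 5.125.
r = √(5.125) ≈ 2.26.

2.26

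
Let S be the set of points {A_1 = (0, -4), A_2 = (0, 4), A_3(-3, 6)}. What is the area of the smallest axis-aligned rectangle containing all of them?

30

x ranges over [-3, 0], width 3.
y ranges over [-4, 6], height 10.
Area = 3 × 10 = 30.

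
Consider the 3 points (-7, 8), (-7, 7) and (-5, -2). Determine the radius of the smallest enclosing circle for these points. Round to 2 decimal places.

Call the three points A, B, C in the order given.
Side lengths²: AB² = 1, AC² = 104, BC² = 85.
Since AC² = 104 ≥ 85 + 1 = 86, the angle opposite AC is not acute, so the smallest enclosing circle has AC as diameter.
Centre = midpoint of AC = (-6, 3), r² = 104/4 = 26.
r = √26 ≈ 5.10.

5.10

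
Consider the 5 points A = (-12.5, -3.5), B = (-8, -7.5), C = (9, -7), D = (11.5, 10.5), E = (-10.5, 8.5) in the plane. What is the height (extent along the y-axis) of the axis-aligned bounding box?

max y = 10.5, min y = -7.5, so height = 18.

18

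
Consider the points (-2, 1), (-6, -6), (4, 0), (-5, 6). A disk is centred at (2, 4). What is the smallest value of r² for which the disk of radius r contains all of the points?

The required radius is the distance from (2, 4) to the farthest point.
Squared distances: 25, 164, 20, 53.
Maximum is 164, attained at (-6, -6).

164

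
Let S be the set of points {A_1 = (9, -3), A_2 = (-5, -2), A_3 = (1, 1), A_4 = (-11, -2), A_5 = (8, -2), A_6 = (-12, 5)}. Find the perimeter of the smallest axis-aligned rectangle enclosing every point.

Width = max x − min x = 9 − (-12) = 21.
Height = max y − min y = 5 − (-3) = 8.
Perimeter = 2(21 + 8) = 58.

58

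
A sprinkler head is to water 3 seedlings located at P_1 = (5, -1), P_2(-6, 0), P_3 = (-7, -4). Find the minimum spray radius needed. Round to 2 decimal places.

Side lengths²: P_1P_2² = 122, P_1P_3² = 153, P_2P_3² = 17.
Since P_1P_3² = 153 ≥ 122 + 17 = 139, the angle opposite P_1P_3 is not acute, so the smallest enclosing circle has P_1P_3 as diameter.
Centre = midpoint of P_1P_3 = (-1, -2.5), r² = 153/4 = 38.25.
r = √(38.25) ≈ 6.18.

6.18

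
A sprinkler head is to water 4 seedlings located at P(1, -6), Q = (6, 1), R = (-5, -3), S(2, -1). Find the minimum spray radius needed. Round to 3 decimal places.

5.852

The minimum enclosing circle of a finite set is fixed by two of the points (as a diameter) or three (as a circumcircle).
The farthest pair is Q–R with squared distance 137. The circle on this segment as diameter has centre (0.5, -1) and r² = 137/4 = 34.25.
Check P: distance² to centre = 25.25 ≤ 34.25, so it lies inside.
All remaining points lie in this disk, and no smaller disk contains both endpoints, so this is the minimum enclosing circle.
r = √(34.25) ≈ 5.852.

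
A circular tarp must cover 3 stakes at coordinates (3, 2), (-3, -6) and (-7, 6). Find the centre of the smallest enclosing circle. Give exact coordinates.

(-44/13, 7/13)

Call the three points A, B, C in the order given.
Side lengths²: AB² = 100, AC² = 116, BC² = 160.
Since BC² = 160 < 116 + 100 = 216, the triangle is acute, so the smallest enclosing circle is the circumcircle.
Circumcentre = (-44/13, 7/13), r² = 7250/169.
Centre = (-44/13, 7/13).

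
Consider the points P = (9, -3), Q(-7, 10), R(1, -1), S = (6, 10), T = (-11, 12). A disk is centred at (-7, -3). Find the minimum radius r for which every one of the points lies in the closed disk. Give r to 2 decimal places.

18.38

The required radius is the distance from (-7, -3) to the farthest point.
Squared distances: 256, 169, 68, 338, 241.
Maximum is 338, attained at S.
r = √338 ≈ 18.38.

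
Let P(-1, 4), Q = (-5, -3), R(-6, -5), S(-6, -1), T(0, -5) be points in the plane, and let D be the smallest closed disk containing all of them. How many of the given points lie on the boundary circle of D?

3

The minimum enclosing circle of a finite set is fixed by two of the points (as a diameter) or three (as a circumcircle).
The minimum enclosing circle is determined by three boundary points: P, R, T.
Their circumcentre is (-3, -7/9) with r² = 2173/81.
The farthest remaining point S is at distance² 733/81 ≤ 2173/81.
The points at distance exactly r from the centre are P, R, T — 3 points.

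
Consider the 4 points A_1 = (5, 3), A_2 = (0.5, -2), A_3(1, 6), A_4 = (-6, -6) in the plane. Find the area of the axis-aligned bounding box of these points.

132

x ranges over [-6, 5], width 11.
y ranges over [-6, 6], height 12.
Area = 11 × 12 = 132.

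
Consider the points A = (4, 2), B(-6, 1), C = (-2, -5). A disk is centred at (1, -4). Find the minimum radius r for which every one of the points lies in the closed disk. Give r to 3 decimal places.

The required radius is the distance from (1, -4) to the farthest point.
Squared distances: 45, 74, 10.
Maximum is 74, attained at B.
r = √74 ≈ 8.602.

8.602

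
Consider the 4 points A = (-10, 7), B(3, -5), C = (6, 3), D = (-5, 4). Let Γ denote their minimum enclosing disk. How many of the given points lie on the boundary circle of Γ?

By Welzl's lemma the MEC is supported by two points (diametrically opposite) or three points (on a circumcircle).
The minimum enclosing circle is determined by three boundary points: A, B, C.
Their circumcentre is (-197/70, 61/35) with r² = 388433/4900.
The farthest remaining point D is at distance² 48373/4900 ≤ 388433/4900.
The points at distance exactly r from the centre are A, B, C — 3 points.

3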